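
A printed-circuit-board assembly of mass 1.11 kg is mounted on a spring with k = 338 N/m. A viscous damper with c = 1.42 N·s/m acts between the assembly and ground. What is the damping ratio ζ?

0.0367

ω_n = √(k/m) = √(338.0/1.11) = 17.45 rad/s.
Critical damping c_c = 2√(k·m) = 2√(338.0 × 1.11) = 38.74 N·s/m, so ζ = c/c_c = 1.42/38.74 = 0.03666.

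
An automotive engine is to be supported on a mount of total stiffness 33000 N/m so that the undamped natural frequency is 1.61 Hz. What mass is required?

ω_n = 2πf_n = 2π × 1.61 = 10.12 rad/s.
m = k/ω_n² = 33000/10.12² = 33000/102.3 = 322.5 kg.

322 kg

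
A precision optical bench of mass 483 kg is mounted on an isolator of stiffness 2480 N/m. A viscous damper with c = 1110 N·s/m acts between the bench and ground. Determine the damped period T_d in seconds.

3.22 s

ω_n = √(k/m) = √(2480/483) = 2.266 rad/s.
Critical damping c_c = 2√(k·m) = 2√(2480 × 483) = 2189 N·s/m, so ζ = c/c_c = 1110/2189 = 0.5071.
ω_d = ω_n√(1 − ζ²) = 2.266 × √(1 − 0.257) = 1.953 rad/s.
T_d = 2π/ω_d = 3.217 s.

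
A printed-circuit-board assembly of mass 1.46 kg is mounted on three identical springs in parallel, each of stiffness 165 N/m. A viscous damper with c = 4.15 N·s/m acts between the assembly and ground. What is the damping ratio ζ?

0.0772

Parallel springs add: k_eq = 3 × 165 = 495.0 N/m.
ω_n = √(k_eq/m) = √(495.0/1.46) = 18.41 rad/s.
Critical damping c_c = 2√(k_eq·m) = 2√(495.0 × 1.46) = 53.77 N·s/m, so ζ = c/c_c = 4.15/53.77 = 0.07719.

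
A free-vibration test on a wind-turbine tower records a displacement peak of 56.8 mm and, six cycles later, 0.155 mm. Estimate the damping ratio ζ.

0.155

Logarithmic decrement δ = (1/n)·ln(x₀/x_n) = (1/6)·ln(56.8/0.155) = (1/6)·ln(366.5) = 0.9840.
ζ = δ/√(4π² + δ²) = 0.9840/√(39.48 + 0.968) = 0.9840/6.360 = 0.1547.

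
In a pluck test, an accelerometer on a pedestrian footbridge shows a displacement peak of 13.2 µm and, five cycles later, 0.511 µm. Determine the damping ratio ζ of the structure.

Logarithmic decrement δ = (1/n)·ln(x₀/x_n) = (1/5)·ln(13.2/0.511) = (1/5)·ln(25.83) = 0.6503.
ζ = δ/√(4π² + δ²) = 0.6503/√(39.48 + 0.423) = 0.6503/6.317 = 0.1030.

0.103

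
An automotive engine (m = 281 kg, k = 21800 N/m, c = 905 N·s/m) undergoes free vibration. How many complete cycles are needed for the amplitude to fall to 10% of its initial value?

ζ = c/(2√(km)) = 905/(2√(21800 × 281)) = 905/4950 = 0.1828.
Logarithmic decrement δ = 2πζ/√(1 − ζ²) = 2π × 0.1828/√(1 − 0.0334) = 1.168.
x_n/x₀ = e^(−nδ) ≤ 0.1; take ln: n ≥ ln(1/0.1)/δ = 2.303/1.168 = 1.971.
So 2 complete cycles are required.

2 cycles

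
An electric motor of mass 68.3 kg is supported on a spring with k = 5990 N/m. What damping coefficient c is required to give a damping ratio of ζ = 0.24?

307 N·s/m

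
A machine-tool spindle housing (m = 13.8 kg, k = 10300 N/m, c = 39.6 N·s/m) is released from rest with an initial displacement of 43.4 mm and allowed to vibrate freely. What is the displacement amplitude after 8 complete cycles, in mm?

ζ = c/(2√(km)) = 39.6/(2√(10300 × 13.8)) = 39.6/754.0 = 0.05252.
Logarithmic decrement δ = 2πζ/√(1 − ζ²) = 2π × 0.05252/√(1 − 0.00276) = 0.3304.
After n cycles, x_n/x₀ = e^(−nδ), so x_8 = 43.4 × e^(−8 × 0.3304) = 43.4 × 0.07111 = 3.086 mm.

3.09 mm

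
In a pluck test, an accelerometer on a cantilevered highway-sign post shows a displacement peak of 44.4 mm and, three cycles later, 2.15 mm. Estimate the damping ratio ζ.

0.159

Logarithmic decrement δ = (1/n)·ln(x₀/x_n) = (1/3)·ln(44.4/2.15) = (1/3)·ln(20.65) = 1.009.
ζ = δ/√(4π² + δ²) = 1.009/√(39.48 + 1.02) = 1.009/6.364 = 0.1586.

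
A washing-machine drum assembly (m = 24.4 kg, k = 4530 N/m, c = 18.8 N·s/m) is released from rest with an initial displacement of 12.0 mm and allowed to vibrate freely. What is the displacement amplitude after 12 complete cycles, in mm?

ζ = c/(2√(km)) = 18.8/(2√(4530 × 24.4)) = 18.8/664.9 = 0.02827.
Logarithmic decrement δ = 2πζ/√(1 − ζ²) = 2π × 0.02827/√(1 − 0.000799) = 0.1777.
After n cycles, x_n/x₀ = e^(−nδ), so x_12 = 12.0 × e^(−12 × 0.1777) = 12.0 × 0.1185 = 1.422 mm.

1.42 mm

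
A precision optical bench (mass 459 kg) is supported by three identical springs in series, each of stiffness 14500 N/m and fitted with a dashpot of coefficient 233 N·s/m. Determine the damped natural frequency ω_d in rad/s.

Series springs: 1/k_eq = 3/14500, so k_eq = 14500/3 = 4833 N/m.
ω_n = √(k_eq/m) = √(4833/459) = 3.245 rad/s.
Critical damping c_c = 2√(k_eq·m) = 2√(4833 × 459) = 2979 N·s/m, so ζ = c/c_c = 233/2979 = 0.07822.
ω_d = ω_n√(1 − ζ²) = 3.245 × √(1 − 0.00612) = 3.235 rad/s.

3.24 rad/s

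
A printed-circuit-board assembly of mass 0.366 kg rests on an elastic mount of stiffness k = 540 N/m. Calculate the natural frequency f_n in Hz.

6.11 Hz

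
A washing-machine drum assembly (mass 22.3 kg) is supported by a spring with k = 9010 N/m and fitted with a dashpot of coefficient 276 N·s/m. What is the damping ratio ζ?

0.308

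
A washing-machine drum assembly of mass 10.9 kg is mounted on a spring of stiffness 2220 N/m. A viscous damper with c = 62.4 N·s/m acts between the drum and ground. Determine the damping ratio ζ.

0.201

ω_n = √(k/m) = √(2220/10.9) = 14.27 rad/s.
Critical damping c_c = 2√(k·m) = 2√(2220 × 10.9) = 311.1 N·s/m, so ζ = c/c_c = 62.4/311.1 = 0.2006.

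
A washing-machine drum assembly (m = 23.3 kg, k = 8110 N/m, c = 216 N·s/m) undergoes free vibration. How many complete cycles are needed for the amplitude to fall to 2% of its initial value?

ζ = c/(2√(km)) = 216/(2√(8110 × 23.3)) = 216/869.4 = 0.2484.
Logarithmic decrement δ = 2πζ/√(1 − ζ²) = 2π × 0.2484/√(1 − 0.0617) = 1.612.
x_n/x₀ = e^(−nδ) ≤ 0.02; take ln: n ≥ ln(1/0.02)/δ = 3.912/1.612 = 2.427.
So 3 complete cycles are required.

3 cycles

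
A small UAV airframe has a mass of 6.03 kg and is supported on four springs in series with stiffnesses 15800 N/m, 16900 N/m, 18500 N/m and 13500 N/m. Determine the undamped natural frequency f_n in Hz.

Series springs: 1/k_eq = 1/15800 + 1/16900 + 1/18500 + 1/13500 = 0.0002506, so k_eq = 3991 N/m.
ω_n = √(k_eq/m) = √(3991/6.03) = √661.8 = 25.73 rad/s.
f_n = ω_n/(2π) = 25.73/6.283 = 4.094 Hz.

4.09 Hz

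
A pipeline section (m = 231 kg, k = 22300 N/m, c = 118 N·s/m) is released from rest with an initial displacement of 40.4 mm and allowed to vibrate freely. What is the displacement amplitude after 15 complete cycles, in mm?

3.48 mm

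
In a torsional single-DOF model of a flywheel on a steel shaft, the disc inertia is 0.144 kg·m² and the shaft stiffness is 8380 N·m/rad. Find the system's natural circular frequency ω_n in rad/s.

ω_n = √(k_t/J) = √(8380/0.144) = √58190 = 241.2 rad/s.

241 rad/s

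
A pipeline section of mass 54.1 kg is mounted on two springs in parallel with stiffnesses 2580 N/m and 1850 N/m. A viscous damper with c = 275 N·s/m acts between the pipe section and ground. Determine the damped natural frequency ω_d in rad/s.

Parallel springs add: k_eq = 2580 + 1850 = 4430 N/m.
ω_n = √(k_eq/m) = √(4430/54.1) = 9.049 rad/s.
Critical damping c_c = 2√(k_eq·m) = 2√(4430 × 54.1) = 979.1 N·s/m, so ζ = c/c_c = 275/979.1 = 0.2809.
ω_d = ω_n√(1 − ζ²) = 9.049 × √(1 − 0.0789) = 8.685 rad/s.

8.68 rad/s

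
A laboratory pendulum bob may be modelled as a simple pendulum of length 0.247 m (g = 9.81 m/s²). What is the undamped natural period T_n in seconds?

For a simple pendulum ω_n = √(g/L) = √(9.81/0.247) = √39.72 = 6.302 rad/s.
T_n = 2π/ω_n = 6.283/6.302 = 0.9970 s.

0.997 s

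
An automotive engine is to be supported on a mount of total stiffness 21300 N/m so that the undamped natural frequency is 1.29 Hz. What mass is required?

ω_n = 2πf_n = 2π × 1.29 = 8.105 rad/s.
m = k/ω_n² = 21300/8.105² = 21300/65.70 = 324.2 kg.

324 kg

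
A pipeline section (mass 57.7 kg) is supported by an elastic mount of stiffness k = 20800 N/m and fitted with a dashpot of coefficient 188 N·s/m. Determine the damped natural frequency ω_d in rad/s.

ω_n = √(k/m) = √(20800/57.7) = 18.99 rad/s.
Critical damping c_c = 2√(k·m) = 2√(20800 × 57.7) = 2191 N·s/m, so ζ = c/c_c = 188/2191 = 0.08580.
ω_d = ω_n√(1 − ζ²) = 18.99 × √(1 − 0.00736) = 18.92 rad/s.

18.9 rad/s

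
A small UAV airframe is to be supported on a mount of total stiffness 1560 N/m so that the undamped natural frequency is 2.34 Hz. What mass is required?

ω_n = 2πf_n = 2π × 2.34 = 14.70 rad/s.
m = k/ω_n² = 1560/14.70² = 1560/216.2 = 7.217 kg.

7.22 kg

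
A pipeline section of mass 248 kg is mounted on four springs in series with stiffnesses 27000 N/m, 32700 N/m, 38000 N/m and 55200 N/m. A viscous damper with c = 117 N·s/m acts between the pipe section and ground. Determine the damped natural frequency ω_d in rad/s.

5.99 rad/s

Series springs: 1/k_eq = 1/27000 + 1/32700 + 1/38000 + 1/55200 = 0.0001120, so k_eq = 8925 N/m.
ω_n = √(k_eq/m) = √(8925/248) = 5.999 rad/s.
Critical damping c_c = 2√(k_eq·m) = 2√(8925 × 248) = 2975 N·s/m, so ζ = c/c_c = 117/2975 = 0.03932.
ω_d = ω_n√(1 − ζ²) = 5.999 × √(1 − 0.00155) = 5.994 rad/s.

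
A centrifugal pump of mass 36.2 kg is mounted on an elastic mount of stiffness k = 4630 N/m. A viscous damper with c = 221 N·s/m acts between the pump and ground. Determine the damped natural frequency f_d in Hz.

1.73 Hz

ω_n = √(k/m) = √(4630/36.2) = 11.31 rad/s.
Critical damping c_c = 2√(k·m) = 2√(4630 × 36.2) = 818.8 N·s/m, so ζ = c/c_c = 221/818.8 = 0.2699.
ω_d = ω_n√(1 − ζ²) = 11.31 × √(1 − 0.0729) = 10.89 rad/s.
f_d = ω_d/(2π) = 1.733 Hz.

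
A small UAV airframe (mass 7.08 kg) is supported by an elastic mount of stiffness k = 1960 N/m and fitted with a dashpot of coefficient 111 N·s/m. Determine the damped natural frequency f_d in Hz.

ω_n = √(k/m) = √(1960/7.08) = 16.64 rad/s.
Critical damping c_c = 2√(k·m) = 2√(1960 × 7.08) = 235.6 N·s/m, so ζ = c/c_c = 111/235.6 = 0.4711.
ω_d = ω_n√(1 − ζ²) = 16.64 × √(1 − 0.222) = 14.68 rad/s.
f_d = ω_d/(2π) = 2.336 Hz.

2.34 Hz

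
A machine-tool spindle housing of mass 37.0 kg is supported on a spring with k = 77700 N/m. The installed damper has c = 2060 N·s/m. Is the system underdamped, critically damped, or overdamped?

underdamped

c_c = 2√(k·m) = 3391 N·s/m; ζ = c/c_c = 2060/3391 = 0.607.
Since ζ < 1 the system is underdamped.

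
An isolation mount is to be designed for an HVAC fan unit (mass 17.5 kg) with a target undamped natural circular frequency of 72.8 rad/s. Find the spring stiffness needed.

k = m·ω_n² = 17.5 × 72.80² = 17.5 × 5300 = 92750 N/m.

92700 N/m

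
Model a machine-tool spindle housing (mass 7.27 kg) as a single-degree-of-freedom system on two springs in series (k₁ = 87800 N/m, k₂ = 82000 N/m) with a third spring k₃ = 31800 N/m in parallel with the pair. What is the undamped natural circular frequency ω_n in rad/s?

101 rad/s

Series pair: k_s = k₁k₂/(k₁+k₂) = (87800)(82000)/(87800 + 82000) = 42400 N/m. In parallel with k₃: k_eq = 42400 + 31800 = 74200 N/m.
ω_n = √(k_eq/m) = √(74200/7.27) = √10210 = 101.0 rad/s.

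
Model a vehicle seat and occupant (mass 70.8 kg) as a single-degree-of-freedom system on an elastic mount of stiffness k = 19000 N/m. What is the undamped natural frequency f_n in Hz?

ω_n = √(k/m) = √(19000/70.8) = √268.4 = 16.38 rad/s.
f_n = ω_n/(2π) = 16.38/6.283 = 2.607 Hz.

2.61 Hz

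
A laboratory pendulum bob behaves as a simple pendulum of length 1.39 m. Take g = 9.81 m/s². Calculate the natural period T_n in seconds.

For a simple pendulum ω_n = √(g/L) = √(9.81/1.39) = √7.058 = 2.657 rad/s.
T_n = 2π/ω_n = 6.283/2.657 = 2.365 s.

2.37 s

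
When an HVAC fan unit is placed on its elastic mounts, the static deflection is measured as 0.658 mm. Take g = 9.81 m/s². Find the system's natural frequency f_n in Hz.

ω_n = √(g/δ_st) = √(9.81/0.000658) = √14910 = 122.1 rad/s.
f_n = ω_n/(2π) = 122.1/6.283 = 19.43 Hz.

19.4 Hz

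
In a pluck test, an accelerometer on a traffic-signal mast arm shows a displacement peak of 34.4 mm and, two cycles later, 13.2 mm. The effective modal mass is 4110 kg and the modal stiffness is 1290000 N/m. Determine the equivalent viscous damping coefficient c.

Logarithmic decrement δ = (1/n)·ln(x₀/x_n) = (1/2)·ln(34.4/13.2) = (1/2)·ln(2.606) = 0.4789.
ζ = δ/√(4π² + δ²) = 0.4789/√(39.48 + 0.229) = 0.4789/6.301 = 0.07600.
c = ζ · 2√(km) = 0.07600 × 2√(1290000 × 4110) = 0.07600 × 145600 = 11070 N·s/m.

11100 N·s/m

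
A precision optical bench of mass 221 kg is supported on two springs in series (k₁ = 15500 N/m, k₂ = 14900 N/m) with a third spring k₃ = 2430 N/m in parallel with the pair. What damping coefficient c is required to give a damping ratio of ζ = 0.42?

Series pair: k_s = k₁k₂/(k₁+k₂) = (15500)(14900)/(15500 + 14900) = 7597 N/m. In parallel with k₃: k_eq = 7597 + 2430 = 10030 N/m.
c_c = 2√(k_eq·m) = 2√(10030 × 221) = 2977 N·s/m.
c = ζ·c_c = 0.42 × 2977 = 1250 N·s/m.

1250 N·s/m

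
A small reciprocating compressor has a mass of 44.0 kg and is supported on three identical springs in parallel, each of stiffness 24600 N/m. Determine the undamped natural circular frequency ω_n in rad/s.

Parallel springs add: k_eq = 3 × 24600 = 73800 N/m.
ω_n = √(k_eq/m) = √(73800/44.0) = √1677 = 40.95 rad/s.

41.0 rad/s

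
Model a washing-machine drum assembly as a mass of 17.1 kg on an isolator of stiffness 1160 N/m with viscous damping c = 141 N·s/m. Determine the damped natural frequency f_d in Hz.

ω_n = √(k/m) = √(1160/17.1) = 8.236 rad/s.
Critical damping c_c = 2√(k·m) = 2√(1160 × 17.1) = 281.7 N·s/m, so ζ = c/c_c = 141/281.7 = 0.5006.
ω_d = ω_n√(1 − ζ²) = 8.236 × √(1 − 0.251) = 7.130 rad/s.
f_d = ω_d/(2π) = 1.135 Hz.

1.13 Hz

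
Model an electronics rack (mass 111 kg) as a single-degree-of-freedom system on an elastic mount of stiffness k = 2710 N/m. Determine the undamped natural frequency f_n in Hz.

0.786 Hz

ω_n = √(k/m) = √(2710/111) = √24.41 = 4.941 rad/s.
f_n = ω_n/(2π) = 4.941/6.283 = 0.7864 Hz.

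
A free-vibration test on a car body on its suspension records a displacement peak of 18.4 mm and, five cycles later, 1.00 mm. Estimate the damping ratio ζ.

0.0923

Logarithmic decrement δ = (1/n)·ln(x₀/x_n) = (1/5)·ln(18.4/1.00) = (1/5)·ln(18.40) = 0.5825.
ζ = δ/√(4π² + δ²) = 0.5825/√(39.48 + 0.339) = 0.5825/6.310 = 0.09231.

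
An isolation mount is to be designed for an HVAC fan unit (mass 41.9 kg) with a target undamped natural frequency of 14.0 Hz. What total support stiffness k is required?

324000 N/m

ω_n = 2πf_n = 2π × 14.0 = 87.96 rad/s.
k = m·ω_n² = 41.9 × 87.96² = 41.9 × 7738 = 324200 N/m.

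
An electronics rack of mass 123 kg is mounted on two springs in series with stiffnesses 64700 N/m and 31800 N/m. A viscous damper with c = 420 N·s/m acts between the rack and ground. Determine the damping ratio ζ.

Series springs: 1/k_eq = 1/64700 + 1/31800 = 4.690×10^-5, so k_eq = 21320 N/m.
ω_n = √(k_eq/m) = √(21320/123) = 13.17 rad/s.
Critical damping c_c = 2√(k_eq·m) = 2√(21320 × 123) = 3239 N·s/m, so ζ = c/c_c = 420/3239 = 0.1297.

0.130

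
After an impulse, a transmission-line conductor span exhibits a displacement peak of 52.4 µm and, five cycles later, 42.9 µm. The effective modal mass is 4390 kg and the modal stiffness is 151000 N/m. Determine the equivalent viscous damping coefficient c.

Logarithmic decrement δ = (1/n)·ln(x₀/x_n) = (1/5)·ln(52.4/42.9) = (1/5)·ln(1.221) = 0.04001.
ζ = δ/√(4π² + δ²) = 0.04001/√(39.48 + 0.00160) = 0.04001/6.283 = 0.006367.
c = ζ · 2√(km) = 0.006367 × 2√(151000 × 4390) = 0.006367 × 51490 = 327.9 N·s/m.

328 N·s/m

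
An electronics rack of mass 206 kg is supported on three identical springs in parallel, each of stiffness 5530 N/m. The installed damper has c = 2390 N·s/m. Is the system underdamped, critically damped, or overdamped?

Parallel springs add: k_eq = 3 × 5530 = 16590 N/m.
c_c = 2√(k_eq·m) = 3697 N·s/m; ζ = c/c_c = 2390/3697 = 0.646.
Since ζ < 1 the system is underdamped.

underdamped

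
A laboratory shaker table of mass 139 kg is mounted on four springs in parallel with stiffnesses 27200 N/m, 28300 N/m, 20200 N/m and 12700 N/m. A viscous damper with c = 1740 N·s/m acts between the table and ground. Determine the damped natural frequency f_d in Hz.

Parallel springs add: k_eq = 27200 + 28300 + 20200 + 12700 = 88400 N/m.
ω_n = √(k_eq/m) = √(88400/139) = 25.22 rad/s.
Critical damping c_c = 2√(k_eq·m) = 2√(88400 × 139) = 7011 N·s/m, so ζ = c/c_c = 1740/7011 = 0.2482.
ω_d = ω_n√(1 − ζ²) = 25.22 × √(1 − 0.0616) = 24.43 rad/s.
f_d = ω_d/(2π) = 3.888 Hz.

3.89 Hz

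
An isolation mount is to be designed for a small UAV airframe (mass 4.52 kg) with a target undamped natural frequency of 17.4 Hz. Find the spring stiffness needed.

54000 N/m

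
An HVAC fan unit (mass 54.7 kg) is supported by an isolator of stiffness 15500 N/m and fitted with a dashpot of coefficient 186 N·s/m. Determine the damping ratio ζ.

ω_n = √(k/m) = √(15500/54.7) = 16.83 rad/s.
Critical damping c_c = 2√(k·m) = 2√(15500 × 54.7) = 1842 N·s/m, so ζ = c/c_c = 186/1842 = 0.1010.

0.101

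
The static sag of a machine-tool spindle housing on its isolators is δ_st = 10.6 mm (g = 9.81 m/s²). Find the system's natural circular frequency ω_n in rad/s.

ω_n = √(g/δ_st) = √(9.81/0.0106) = √925.5 = 30.42 rad/s.

30.4 rad/s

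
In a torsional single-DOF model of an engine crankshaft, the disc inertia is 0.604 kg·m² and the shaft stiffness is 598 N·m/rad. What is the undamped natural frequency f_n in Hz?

ω_n = √(k_t/J) = √(598/0.604) = √990.1 = 31.47 rad/s.
f_n = ω_n/(2π) = 31.47/6.283 = 5.008 Hz.

5.01 Hz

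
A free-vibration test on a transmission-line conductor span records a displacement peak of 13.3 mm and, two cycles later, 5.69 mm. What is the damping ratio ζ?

0.0674

Logarithmic decrement δ = (1/n)·ln(x₀/x_n) = (1/2)·ln(13.3/5.69) = (1/2)·ln(2.337) = 0.4245.
ζ = δ/√(4π² + δ²) = 0.4245/√(39.48 + 0.180) = 0.4245/6.298 = 0.06741.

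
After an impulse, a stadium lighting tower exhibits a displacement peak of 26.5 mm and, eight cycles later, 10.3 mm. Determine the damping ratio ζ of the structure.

0.0188

Logarithmic decrement δ = (1/n)·ln(x₀/x_n) = (1/8)·ln(26.5/10.3) = (1/8)·ln(2.573) = 0.1181.
ζ = δ/√(4π² + δ²) = 0.1181/√(39.48 + 0.0140) = 0.1181/6.284 = 0.01880.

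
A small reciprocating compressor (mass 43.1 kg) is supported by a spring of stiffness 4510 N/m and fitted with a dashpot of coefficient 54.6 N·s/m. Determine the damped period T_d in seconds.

ω_n = √(k/m) = √(4510/43.1) = 10.23 rad/s.
Critical damping c_c = 2√(k·m) = 2√(4510 × 43.1) = 881.8 N·s/m, so ζ = c/c_c = 54.6/881.8 = 0.06192.
ω_d = ω_n√(1 − ζ²) = 10.23 × √(1 − 0.00383) = 10.21 rad/s.
T_d = 2π/ω_d = 0.6154 s.

0.615 s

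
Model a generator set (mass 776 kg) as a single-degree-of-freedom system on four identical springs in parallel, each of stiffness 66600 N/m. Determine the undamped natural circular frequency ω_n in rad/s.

Parallel springs add: k_eq = 4 × 66600 = 266400 N/m.
ω_n = √(k_eq/m) = √(266400/776) = √343.3 = 18.53 rad/s.

18.5 rad/s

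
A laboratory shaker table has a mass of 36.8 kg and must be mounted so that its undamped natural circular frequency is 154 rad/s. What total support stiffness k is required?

873000 N/m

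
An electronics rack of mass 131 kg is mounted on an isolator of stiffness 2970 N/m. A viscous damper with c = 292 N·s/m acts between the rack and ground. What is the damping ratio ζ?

0.234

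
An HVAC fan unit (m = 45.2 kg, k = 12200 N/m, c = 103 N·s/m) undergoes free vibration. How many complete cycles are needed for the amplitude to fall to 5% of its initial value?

ζ = c/(2√(km)) = 103/(2√(12200 × 45.2)) = 103/1485 = 0.06935.
Logarithmic decrement δ = 2πζ/√(1 − ζ²) = 2π × 0.06935/√(1 − 0.00481) = 0.4368.
x_n/x₀ = e^(−nδ) ≤ 0.05; take ln: n ≥ ln(1/0.05)/δ = 2.996/0.4368 = 6.858.
So 7 complete cycles are required.

7 cycles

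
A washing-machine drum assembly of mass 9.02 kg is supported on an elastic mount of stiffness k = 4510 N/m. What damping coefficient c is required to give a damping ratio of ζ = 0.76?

307 N·s/m

c_c = 2√(k·m) = 2√(4510 × 9.02) = 403.4 N·s/m.
c = ζ·c_c = 0.76 × 403.4 = 306.6 N·s/m.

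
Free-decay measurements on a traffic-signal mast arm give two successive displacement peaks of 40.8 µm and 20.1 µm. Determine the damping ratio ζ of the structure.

Logarithmic decrement δ = (1/n)·ln(x₀/x_n) = (1/1)·ln(40.8/20.1) = (1/1)·ln(2.030) = 0.7080.
ζ = δ/√(4π² + δ²) = 0.7080/√(39.48 + 0.501) = 0.7080/6.323 = 0.1120.

0.112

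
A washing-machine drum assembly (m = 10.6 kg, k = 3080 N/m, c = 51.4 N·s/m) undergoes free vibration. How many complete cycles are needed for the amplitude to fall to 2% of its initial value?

ζ = c/(2√(km)) = 51.4/(2√(3080 × 10.6)) = 51.4/361.4 = 0.1422.
Logarithmic decrement δ = 2πζ/√(1 − ζ²) = 2π × 0.1422/√(1 − 0.0202) = 0.9029.
x_n/x₀ = e^(−nδ) ≤ 0.02; take ln: n ≥ ln(1/0.02)/δ = 3.912/0.9029 = 4.333.
So 5 complete cycles are required.

5 cycles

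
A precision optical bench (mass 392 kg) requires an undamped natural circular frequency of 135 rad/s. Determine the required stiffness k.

k = m·ω_n² = 392 × 135.0² = 392 × 18220 = 7144000 N/m.

7140000 N/m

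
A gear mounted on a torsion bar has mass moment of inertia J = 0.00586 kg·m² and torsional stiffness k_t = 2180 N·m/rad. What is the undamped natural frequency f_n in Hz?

ω_n = √(k_t/J) = √(2180/0.00586) = √372000 = 609.9 rad/s.
f_n = ω_n/(2π) = 609.9/6.283 = 97.07 Hz.

97.1 Hz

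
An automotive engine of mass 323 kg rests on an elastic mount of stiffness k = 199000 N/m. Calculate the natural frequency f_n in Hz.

ω_n = √(k/m) = √(199000/323) = √616.1 = 24.82 rad/s.
f_n = ω_n/(2π) = 24.82/6.283 = 3.950 Hz.

3.95 Hz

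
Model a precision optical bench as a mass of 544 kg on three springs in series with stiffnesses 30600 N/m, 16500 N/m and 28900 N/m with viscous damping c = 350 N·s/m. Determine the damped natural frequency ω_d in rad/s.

Series springs: 1/k_eq = 1/30600 + 1/16500 + 1/28900 = 0.0001279, so k_eq = 7819 N/m.
ω_n = √(k_eq/m) = √(7819/544) = 3.791 rad/s.
Critical damping c_c = 2√(k_eq·m) = 2√(7819 × 544) = 4125 N·s/m, so ζ = c/c_c = 350/4125 = 0.08485.
ω_d = ω_n√(1 − ζ²) = 3.791 × √(1 − 0.00720) = 3.778 rad/s.

3.78 rad/s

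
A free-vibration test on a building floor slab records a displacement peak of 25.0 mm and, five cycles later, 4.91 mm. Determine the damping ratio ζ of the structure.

Logarithmic decrement δ = (1/n)·ln(x₀/x_n) = (1/5)·ln(25.0/4.91) = (1/5)·ln(5.092) = 0.3255.
ζ = δ/√(4π² + δ²) = 0.3255/√(39.48 + 0.106) = 0.3255/6.292 = 0.05174.

0.0517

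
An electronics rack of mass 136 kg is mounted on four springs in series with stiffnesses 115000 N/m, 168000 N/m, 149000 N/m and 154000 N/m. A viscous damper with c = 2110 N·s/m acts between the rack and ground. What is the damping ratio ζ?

0.477

Series springs: 1/k_eq = 1/115000 + 1/168000 + 1/149000 + 1/154000 = 2.785×10^-5, so k_eq = 35900 N/m.
ω_n = √(k_eq/m) = √(35900/136) = 16.25 rad/s.
Critical damping c_c = 2√(k_eq·m) = 2√(35900 × 136) = 4419 N·s/m, so ζ = c/c_c = 2110/4419 = 0.4774.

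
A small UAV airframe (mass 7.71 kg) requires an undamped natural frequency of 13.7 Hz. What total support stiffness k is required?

57100 N/m

ω_n = 2πf_n = 2π × 13.7 = 86.08 rad/s.
k = m·ω_n² = 7.71 × 86.08² = 7.71 × 7410 = 57130 N/m.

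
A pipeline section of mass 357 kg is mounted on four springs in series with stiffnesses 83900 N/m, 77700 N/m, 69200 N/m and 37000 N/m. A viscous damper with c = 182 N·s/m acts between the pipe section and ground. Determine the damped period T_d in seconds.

Series springs: 1/k_eq = 1/83900 + 1/77700 + 1/69200 + 1/37000 = 6.627×10^-5, so k_eq = 15090 N/m.
ω_n = √(k_eq/m) = √(15090/357) = 6.502 rad/s.
Critical damping c_c = 2√(k_eq·m) = 2√(15090 × 357) = 4642 N·s/m, so ζ = c/c_c = 182/4642 = 0.03921.
ω_d = ω_n√(1 − ζ²) = 6.502 × √(1 − 0.00154) = 6.497 rad/s.
T_d = 2π/ω_d = 0.9672 s.

0.967 s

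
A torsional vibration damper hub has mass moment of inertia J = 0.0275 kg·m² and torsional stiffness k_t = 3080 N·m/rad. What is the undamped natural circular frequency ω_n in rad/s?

ω_n = √(k_t/J) = √(3080/0.0275) = √112000 = 334.7 rad/s.

335 rad/s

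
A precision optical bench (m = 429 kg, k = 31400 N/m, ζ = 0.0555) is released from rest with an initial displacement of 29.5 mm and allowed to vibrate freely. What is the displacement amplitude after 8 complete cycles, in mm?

Logarithmic decrement δ = 2πζ/√(1 − ζ²) = 2π × 0.05550/√(1 − 0.00308) = 0.3493.
After n cycles, x_n/x₀ = e^(−nδ), so x_8 = 29.5 × e^(−8 × 0.3493) = 29.5 × 0.06117 = 1.805 mm.

1.80 mm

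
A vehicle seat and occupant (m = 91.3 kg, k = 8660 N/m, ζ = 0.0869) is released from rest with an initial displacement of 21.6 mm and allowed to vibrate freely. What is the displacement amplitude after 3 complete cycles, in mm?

4.17 mm

Logarithmic decrement δ = 2πζ/√(1 − ζ²) = 2π × 0.08690/√(1 − 0.00755) = 0.5481.
After n cycles, x_n/x₀ = e^(−nδ), so x_3 = 21.6 × e^(−3 × 0.5481) = 21.6 × 0.1932 = 4.172 mm.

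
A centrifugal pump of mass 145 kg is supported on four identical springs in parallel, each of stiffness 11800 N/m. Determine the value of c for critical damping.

5230 N·s/m

Parallel springs add: k_eq = 4 × 11800 = 47200 N/m.
c_c = 2√(k_eq·m) = 2√(47200 × 145) = 2 × 2616 = 5232 N·s/m.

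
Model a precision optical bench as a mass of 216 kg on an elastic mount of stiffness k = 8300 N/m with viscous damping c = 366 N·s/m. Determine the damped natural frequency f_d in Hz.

ω_n = √(k/m) = √(8300/216) = 6.199 rad/s.
Critical damping c_c = 2√(k·m) = 2√(8300 × 216) = 2678 N·s/m, so ζ = c/c_c = 366/2678 = 0.1367.
ω_d = ω_n√(1 − ζ²) = 6.199 × √(1 − 0.0187) = 6.141 rad/s.
f_d = ω_d/(2π) = 0.9773 Hz.

0.977 Hz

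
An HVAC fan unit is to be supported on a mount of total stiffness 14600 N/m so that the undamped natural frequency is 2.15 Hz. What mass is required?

80.0 kg

ω_n = 2πf_n = 2π × 2.15 = 13.51 rad/s.
m = k/ω_n² = 14600/13.51² = 14600/182.5 = 80.00 kg.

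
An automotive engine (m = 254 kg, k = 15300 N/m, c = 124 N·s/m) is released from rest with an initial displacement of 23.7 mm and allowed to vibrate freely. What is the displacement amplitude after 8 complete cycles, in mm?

ζ = c/(2√(km)) = 124/(2√(15300 × 254)) = 124/3943 = 0.03145.
Logarithmic decrement δ = 2πζ/√(1 − ζ²) = 2π × 0.03145/√(1 − 0.000989) = 0.1977.
After n cycles, x_n/x₀ = e^(−nδ), so x_8 = 23.7 × e^(−8 × 0.1977) = 23.7 × 0.2056 = 4.874 mm.

4.87 mm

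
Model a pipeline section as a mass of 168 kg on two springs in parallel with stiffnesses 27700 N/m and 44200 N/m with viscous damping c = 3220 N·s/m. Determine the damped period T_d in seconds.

0.343 s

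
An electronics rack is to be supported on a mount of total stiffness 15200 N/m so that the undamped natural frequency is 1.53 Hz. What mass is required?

ω_n = 2πf_n = 2π × 1.53 = 9.613 rad/s.
m = k/ω_n² = 15200/9.613² = 15200/92.42 = 164.5 kg.

164 kg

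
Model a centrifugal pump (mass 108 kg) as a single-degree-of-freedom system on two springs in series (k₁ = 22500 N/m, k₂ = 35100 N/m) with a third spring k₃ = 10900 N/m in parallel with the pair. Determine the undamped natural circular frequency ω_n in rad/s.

Series pair: k_s = k₁k₂/(k₁+k₂) = (22500)(35100)/(22500 + 35100) = 13710 N/m. In parallel with k₃: k_eq = 13710 + 10900 = 24610 N/m.
ω_n = √(k_eq/m) = √(24610/108) = √227.9 = 15.10 rad/s.

15.1 rad/s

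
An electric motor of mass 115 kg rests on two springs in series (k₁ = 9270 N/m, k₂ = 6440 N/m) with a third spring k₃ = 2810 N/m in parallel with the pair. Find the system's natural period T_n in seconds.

0.829 s

Series pair: k_s = k₁k₂/(k₁+k₂) = (9270)(6440)/(9270 + 6440) = 3800 N/m. In parallel with k₃: k_eq = 3800 + 2810 = 6610 N/m.
ω_n = √(k_eq/m) = √(6610/115) = √57.48 = 7.581 rad/s.
T_n = 2π/ω_n = 6.283/7.581 = 0.8288 s.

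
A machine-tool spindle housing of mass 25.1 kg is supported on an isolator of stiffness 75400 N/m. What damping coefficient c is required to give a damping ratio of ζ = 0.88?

2420 N·s/m

c_c = 2√(k·m) = 2√(75400 × 25.1) = 2751 N·s/m.
c = ζ·c_c = 0.88 × 2751 = 2421 N·s/m.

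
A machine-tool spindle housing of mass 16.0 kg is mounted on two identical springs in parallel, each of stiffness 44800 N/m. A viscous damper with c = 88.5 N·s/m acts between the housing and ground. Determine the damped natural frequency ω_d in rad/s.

74.8 rad/s

Parallel springs add: k_eq = 2 × 44800 = 89600 N/m.
ω_n = √(k_eq/m) = √(89600/16.0) = 74.83 rad/s.
Critical damping c_c = 2√(k_eq·m) = 2√(89600 × 16.0) = 2395 N·s/m, so ζ = c/c_c = 88.5/2395 = 0.03696.
ω_d = ω_n√(1 − ζ²) = 74.83 × √(1 − 0.00137) = 74.78 rad/s.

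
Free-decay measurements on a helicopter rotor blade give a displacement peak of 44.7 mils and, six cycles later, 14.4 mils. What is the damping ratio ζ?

0.0300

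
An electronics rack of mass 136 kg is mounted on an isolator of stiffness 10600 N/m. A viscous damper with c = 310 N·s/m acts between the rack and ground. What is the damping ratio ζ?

0.129

ω_n = √(k/m) = √(10600/136) = 8.828 rad/s.
Critical damping c_c = 2√(k·m) = 2√(10600 × 136) = 2401 N·s/m, so ζ = c/c_c = 310/2401 = 0.1291.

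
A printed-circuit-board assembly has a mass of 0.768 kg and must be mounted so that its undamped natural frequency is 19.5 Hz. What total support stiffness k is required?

11500 N/m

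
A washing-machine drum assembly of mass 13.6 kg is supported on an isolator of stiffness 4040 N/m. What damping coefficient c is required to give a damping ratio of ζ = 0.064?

30.0 N·s/m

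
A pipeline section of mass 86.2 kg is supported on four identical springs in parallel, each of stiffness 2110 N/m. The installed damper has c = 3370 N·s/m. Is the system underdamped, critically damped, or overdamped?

overdamped

Parallel springs add: k_eq = 4 × 2110 = 8440 N/m.
c_c = 2√(k_eq·m) = 1706 N·s/m; ζ = c/c_c = 3370/1706 = 1.98.
Since ζ > 1 the system is overdamped.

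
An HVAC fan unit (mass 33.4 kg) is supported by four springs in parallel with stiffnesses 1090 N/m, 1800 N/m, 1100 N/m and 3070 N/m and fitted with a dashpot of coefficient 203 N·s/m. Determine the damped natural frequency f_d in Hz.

2.26 Hz

Parallel springs add: k_eq = 1090 + 1800 + 1100 + 3070 = 7060 N/m.
ω_n = √(k_eq/m) = √(7060/33.4) = 14.54 rad/s.
Critical damping c_c = 2√(k_eq·m) = 2√(7060 × 33.4) = 971.2 N·s/m, so ζ = c/c_c = 203/971.2 = 0.2090.
ω_d = ω_n√(1 − ζ²) = 14.54 × √(1 − 0.0437) = 14.22 rad/s.
f_d = ω_d/(2π) = 2.263 Hz.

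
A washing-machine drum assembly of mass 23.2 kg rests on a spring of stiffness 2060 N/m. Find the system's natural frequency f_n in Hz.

ω_n = √(k/m) = √(2060/23.2) = √88.79 = 9.423 rad/s.
f_n = ω_n/(2π) = 9.423/6.283 = 1.500 Hz.

1.50 Hz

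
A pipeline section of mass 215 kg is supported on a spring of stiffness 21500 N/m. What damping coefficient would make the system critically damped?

4300 N·s/m

c_c = 2√(k·m) = 2√(21500 × 215) = 2 × 2150 = 4300 N·s/m.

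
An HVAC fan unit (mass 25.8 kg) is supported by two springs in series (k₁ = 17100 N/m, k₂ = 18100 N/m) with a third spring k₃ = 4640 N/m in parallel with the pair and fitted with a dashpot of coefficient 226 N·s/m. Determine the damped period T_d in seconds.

Series pair: k_s = k₁k₂/(k₁+k₂) = (17100)(18100)/(17100 + 18100) = 8793 N/m. In parallel with k₃: k_eq = 8793 + 4640 = 13430 N/m.
ω_n = √(k_eq/m) = √(13430/25.8) = 22.82 rad/s.
Critical damping c_c = 2√(k_eq·m) = 2√(13430 × 25.8) = 1177 N·s/m, so ζ = c/c_c = 226/1177 = 0.1919.
ω_d = ω_n√(1 − ζ²) = 22.82 × √(1 − 0.0368) = 22.39 rad/s.
T_d = 2π/ω_d = 0.2806 s.

0.281 s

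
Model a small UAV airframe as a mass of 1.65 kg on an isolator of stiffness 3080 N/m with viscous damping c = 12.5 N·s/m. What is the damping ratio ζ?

0.0877

ω_n = √(k/m) = √(3080/1.65) = 43.20 rad/s.
Critical damping c_c = 2√(k·m) = 2√(3080 × 1.65) = 142.6 N·s/m, so ζ = c/c_c = 12.5/142.6 = 0.08767.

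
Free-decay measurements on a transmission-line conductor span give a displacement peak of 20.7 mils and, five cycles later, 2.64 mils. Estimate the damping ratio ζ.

Logarithmic decrement δ = (1/n)·ln(x₀/x_n) = (1/5)·ln(20.7/2.64) = (1/5)·ln(7.841) = 0.4119.
ζ = δ/√(4π² + δ²) = 0.4119/√(39.48 + 0.170) = 0.4119/6.297 = 0.06541.

0.0654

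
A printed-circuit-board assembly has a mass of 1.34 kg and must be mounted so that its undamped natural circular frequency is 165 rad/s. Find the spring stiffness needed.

k = m·ω_n² = 1.34 × 165.0² = 1.34 × 27220 = 36480 N/m.

36500 N/m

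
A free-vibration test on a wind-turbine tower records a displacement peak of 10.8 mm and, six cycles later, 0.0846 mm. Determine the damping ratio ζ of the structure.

0.128

Logarithmic decrement δ = (1/n)·ln(x₀/x_n) = (1/6)·ln(10.8/0.0846) = (1/6)·ln(127.7) = 0.8082.
ζ = δ/√(4π² + δ²) = 0.8082/√(39.48 + 0.653) = 0.8082/6.335 = 0.1276.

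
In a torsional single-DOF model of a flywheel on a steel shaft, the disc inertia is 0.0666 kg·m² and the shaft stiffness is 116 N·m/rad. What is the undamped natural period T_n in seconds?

ω_n = √(k_t/J) = √(116/0.0666) = √1742 = 41.73 rad/s.
T_n = 2π/ω_n = 6.283/41.73 = 0.1506 s.

0.151 s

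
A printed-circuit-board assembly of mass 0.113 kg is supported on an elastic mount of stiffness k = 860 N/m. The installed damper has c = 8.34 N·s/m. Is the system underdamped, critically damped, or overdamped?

c_c = 2√(k·m) = 19.72 N·s/m; ζ = c/c_c = 8.34/19.72 = 0.423.
Since ζ < 1 the system is underdamped.

underdamped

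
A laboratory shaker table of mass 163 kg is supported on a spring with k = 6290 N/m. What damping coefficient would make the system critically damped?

2030 N·s/m

c_c = 2√(k·m) = 2√(6290 × 163) = 2 × 1013 = 2025 N·s/m.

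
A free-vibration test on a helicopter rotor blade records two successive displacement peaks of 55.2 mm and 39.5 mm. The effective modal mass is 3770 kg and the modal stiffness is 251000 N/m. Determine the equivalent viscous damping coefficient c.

3270 N·s/m

Logarithmic decrement δ = (1/n)·ln(x₀/x_n) = (1/1)·ln(55.2/39.5) = (1/1)·ln(1.397) = 0.3347.
ζ = δ/√(4π² + δ²) = 0.3347/√(39.48 + 0.112) = 0.3347/6.292 = 0.05319.
c = ζ · 2√(km) = 0.05319 × 2√(251000 × 3770) = 0.05319 × 61520 = 3272 N·s/m.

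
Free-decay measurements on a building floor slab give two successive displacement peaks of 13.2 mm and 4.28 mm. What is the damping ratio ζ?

Logarithmic decrement δ = (1/n)·ln(x₀/x_n) = (1/1)·ln(13.2/4.28) = (1/1)·ln(3.084) = 1.126.
ζ = δ/√(4π² + δ²) = 1.126/√(39.48 + 1.27) = 1.126/6.383 = 0.1764.

0.176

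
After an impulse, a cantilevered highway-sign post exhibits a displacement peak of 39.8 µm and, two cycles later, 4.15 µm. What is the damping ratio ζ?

0.177

Logarithmic decrement δ = (1/n)·ln(x₀/x_n) = (1/2)·ln(39.8/4.15) = (1/2)·ln(9.590) = 1.130.
ζ = δ/√(4π² + δ²) = 1.130/√(39.48 + 1.28) = 1.130/6.384 = 0.1771.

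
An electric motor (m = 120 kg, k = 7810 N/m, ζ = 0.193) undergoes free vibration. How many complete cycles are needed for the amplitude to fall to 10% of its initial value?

Logarithmic decrement δ = 2πζ/√(1 − ζ²) = 2π × 0.1930/√(1 − 0.0372) = 1.236.
x_n/x₀ = e^(−nδ) ≤ 0.1; take ln: n ≥ ln(1/0.1)/δ = 2.303/1.236 = 1.863.
So 2 complete cycles are required.

2 cycles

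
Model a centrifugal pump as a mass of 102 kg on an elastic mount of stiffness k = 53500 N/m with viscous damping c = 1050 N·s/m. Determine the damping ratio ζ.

ω_n = √(k/m) = √(53500/102) = 22.90 rad/s.
Critical damping c_c = 2√(k·m) = 2√(53500 × 102) = 4672 N·s/m, so ζ = c/c_c = 1050/4672 = 0.2247.

0.225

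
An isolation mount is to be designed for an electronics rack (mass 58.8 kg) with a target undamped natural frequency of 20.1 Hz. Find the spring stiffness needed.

ω_n = 2πf_n = 2π × 20.1 = 126.3 rad/s.
k = m·ω_n² = 58.8 × 126.3² = 58.8 × 15950 = 937800 N/m.

938000 N/m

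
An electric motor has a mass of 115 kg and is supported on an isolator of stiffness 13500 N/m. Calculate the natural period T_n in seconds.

0.580 s

ω_n = √(k/m) = √(13500/115) = √117.4 = 10.83 rad/s.
T_n = 2π/ω_n = 6.283/10.83 = 0.5799 s.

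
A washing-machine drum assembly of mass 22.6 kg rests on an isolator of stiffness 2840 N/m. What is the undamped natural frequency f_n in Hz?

1.78 Hz

ω_n = √(k/m) = √(2840/22.6) = √125.7 = 11.21 rad/s.
f_n = ω_n/(2π) = 11.21/6.283 = 1.784 Hz.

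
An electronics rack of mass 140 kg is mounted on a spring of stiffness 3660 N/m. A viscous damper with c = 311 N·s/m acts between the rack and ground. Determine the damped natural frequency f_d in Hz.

0.794 Hz

ω_n = √(k/m) = √(3660/140) = 5.113 rad/s.
Critical damping c_c = 2√(k·m) = 2√(3660 × 140) = 1432 N·s/m, so ζ = c/c_c = 311/1432 = 0.2172.
ω_d = ω_n√(1 − ζ²) = 5.113 × √(1 − 0.0472) = 4.991 rad/s.
f_d = ω_d/(2π) = 0.7943 Hz.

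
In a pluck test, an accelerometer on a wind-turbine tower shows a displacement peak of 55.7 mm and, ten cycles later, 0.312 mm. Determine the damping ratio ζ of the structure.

0.0822

Logarithmic decrement δ = (1/n)·ln(x₀/x_n) = (1/10)·ln(55.7/0.312) = (1/10)·ln(178.5) = 0.5185.
ζ = δ/√(4π² + δ²) = 0.5185/√(39.48 + 0.269) = 0.5185/6.305 = 0.08224.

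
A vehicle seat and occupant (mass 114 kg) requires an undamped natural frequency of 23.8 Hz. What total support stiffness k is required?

ω_n = 2πf_n = 2π × 23.8 = 149.5 rad/s.
k = m·ω_n² = 114 × 149.5² = 114 × 22360 = 2549000 N/m.

2550000 N/m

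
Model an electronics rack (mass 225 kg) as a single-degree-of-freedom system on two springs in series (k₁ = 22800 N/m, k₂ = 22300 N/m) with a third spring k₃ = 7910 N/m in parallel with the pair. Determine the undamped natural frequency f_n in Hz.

Series pair: k_s = k₁k₂/(k₁+k₂) = (22800)(22300)/(22800 + 22300) = 11270 N/m. In parallel with k₃: k_eq = 11270 + 7910 = 19180 N/m.
ω_n = √(k_eq/m) = √(19180/225) = √85.26 = 9.234 rad/s.
f_n = ω_n/(2π) = 9.234/6.283 = 1.470 Hz.

1.47 Hz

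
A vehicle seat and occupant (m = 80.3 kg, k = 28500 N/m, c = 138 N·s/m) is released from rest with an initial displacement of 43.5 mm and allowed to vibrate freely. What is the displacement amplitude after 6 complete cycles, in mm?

7.78 mm

ζ = c/(2√(km)) = 138/(2√(28500 × 80.3)) = 138/3026 = 0.04561.
Logarithmic decrement δ = 2πζ/√(1 − ζ²) = 2π × 0.04561/√(1 − 0.00208) = 0.2869.
After n cycles, x_n/x₀ = e^(−nδ), so x_6 = 43.5 × e^(−6 × 0.2869) = 43.5 × 0.1788 = 7.779 mm.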